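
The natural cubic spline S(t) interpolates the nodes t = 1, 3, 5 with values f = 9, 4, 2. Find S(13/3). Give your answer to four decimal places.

2.4444

Put M_i = S'' at the i-th knot. Here h = (2, 2) and Δ = (-5/2, -1), so the interior equations h_(i-1)·M_(i-1) + 2(h_(i-1)+h_i)·M_i + h_i·M_(i+1) = 6(Δ_i − Δ_(i-1)) read
  2·M_0 + 8·M_1 + 2·M_2 = 6(Δ_1 - Δ_0) = 9
Natural end conditions: M_0 = M_2 = 0.
Solving the tridiagonal system: M_0 = 0, M_1 = 9/8, M_2 = 0.
On [3, 5], S(t) = 4 - 7/4·(t - 3) + 9/16·(t - 3)² - 3/32·(t - 3)³.
With (t - 3) = 4/3: S(13/3) = 22/9.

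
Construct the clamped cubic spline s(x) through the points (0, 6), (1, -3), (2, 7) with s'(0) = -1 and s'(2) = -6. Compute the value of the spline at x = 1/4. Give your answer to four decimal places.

Put M_i = s'' at the i-th knot. Here h = (1, 1) and Δ = (-9, 10), so the interior equations h_(i-1)·M_(i-1) + 2(h_(i-1)+h_i)·M_i + h_i·M_(i+1) = 6(Δ_i − Δ_(i-1)) read
  1·M_0 + 4·M_1 + 1·M_2 = 6(Δ_1 - Δ_0) = 114
Clamped end conditions give two more equations: 2h_0·M_0 + h_0·M_1 = 6(Δ_0 - s'(0)) = -48 and h_1·M_1 + 2h_1·M_2 = 6(s'(2) - Δ_1) = -96.
Forward elimination and back-substitution give M_0 = -55, M_1 = 62, M_2 = -79.
On [0, 1], s(x) = 6 - 1·x - 55/2·x² + 39/2·x³.
With x = 1/4: s(1/4) = 555/128.

4.3359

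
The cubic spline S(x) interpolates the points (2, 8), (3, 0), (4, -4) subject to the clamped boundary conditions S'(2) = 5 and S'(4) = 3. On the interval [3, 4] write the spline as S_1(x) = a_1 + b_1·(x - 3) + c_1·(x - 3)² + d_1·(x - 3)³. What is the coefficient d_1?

0

Put σ_i = S'' at the i-th knot. Here h = (1, 1) and Δ = (-8, -4), so the interior equations h_(i-1)·σ_(i-1) + 2(h_(i-1)+h_i)·σ_i + h_i·σ_(i+1) = 6(Δ_i − Δ_(i-1)) read
  1·σ_0 + 4·σ_1 + 1·σ_2 = 6(Δ_1 - Δ_0) = 24
Clamped end conditions give two more equations: 2h_0·σ_0 + h_0·σ_1 = 6(Δ_0 - S'(2)) = -78 and h_1·σ_1 + 2h_1·σ_2 = 6(S'(4) - Δ_1) = 42.
Solving the tridiagonal system: σ_0 = -46, σ_1 = 14, σ_2 = 14.
On [3, 4], with S_1(x) = a_1 + b_1·(x - 3) + c_1·(x - 3)² + d_1·(x - 3)³: c_1 = σ_1/2 = 7, d_1 = (σ_2 - σ_1)/(6h_1) = 0, b_1 = Δ_1 - h_1(2σ_1 + σ_2)/6 = -11.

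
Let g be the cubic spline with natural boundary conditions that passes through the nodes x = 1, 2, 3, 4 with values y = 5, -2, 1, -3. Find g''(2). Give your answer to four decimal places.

18.8000

Write M_i for g''(x_i). With h_i = 1, 1, 1 and divided differences Δ_i = -7, 3, -4, the continuity of g' gives the tridiagonal system
  1·M_0 + 4·M_1 + 1·M_2 = 6(Δ_1 - Δ_0) = 60
  1·M_1 + 4·M_2 + 1·M_3 = 6(Δ_2 - Δ_1) = -42
Natural end conditions: M_0 = M_3 = 0.
Forward elimination and back-substitution give M_0 = 0, M_1 = 94/5, M_2 = -76/5, M_3 = 0.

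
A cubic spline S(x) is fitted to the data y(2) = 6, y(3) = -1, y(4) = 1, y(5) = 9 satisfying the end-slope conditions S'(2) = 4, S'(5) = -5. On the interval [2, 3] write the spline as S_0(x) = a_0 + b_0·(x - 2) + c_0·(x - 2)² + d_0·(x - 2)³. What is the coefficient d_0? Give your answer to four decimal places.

Let M_i = S''(x_i). Step sizes h_i = 1, 1, 1; slopes of the chords Δ_i = (y_(i+1) - y_i)/h_i = -7, 2, 8.
  1·M_0 + 4·M_1 + 1·M_2 = 6(Δ_1 - Δ_0) = 54
  1·M_1 + 4·M_2 + 1·M_3 = 6(Δ_2 - Δ_1) = 36
Clamped end conditions give two more equations: 2h_0·M_0 + h_0·M_1 = 6(Δ_0 - S'(2)) = -66 and h_2·M_2 + 2h_2·M_3 = 6(S'(5) - Δ_2) = -78.
Solving: M_0 = -216/5, M_1 = 102/5, M_2 = 78/5, M_3 = -234/5.
On [2, 3], with S_0(x) = a_0 + b_0·(x - 2) + c_0·(x - 2)² + d_0·(x - 2)³: c_0 = M_0/2 = -108/5, d_0 = (M_1 - M_0)/(6h_0) = 53/5, b_0 = Δ_0 - h_0(2M_0 + M_1)/6 = 4.

10.6000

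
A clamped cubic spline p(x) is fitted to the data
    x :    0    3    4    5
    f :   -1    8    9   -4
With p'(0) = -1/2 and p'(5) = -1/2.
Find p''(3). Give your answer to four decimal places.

Put M_i = p'' at the i-th knot. Here h = (3, 1, 1) and Δ = (3, 1, -13), so the interior equations h_(i-1)·M_(i-1) + 2(h_(i-1)+h_i)·M_i + h_i·M_(i+1) = 6(Δ_i − Δ_(i-1)) read
  3·M_0 + 8·M_1 + 1·M_2 = 6(Δ_1 - Δ_0) = -12
  1·M_1 + 4·M_2 + 1·M_3 = 6(Δ_2 - Δ_1) = -84
Clamped end conditions give two more equations: 2h_0·M_0 + h_0·M_1 = 6(Δ_0 - p'(0)) = 21 and h_2·M_2 + 2h_2·M_3 = 6(p'(5) - Δ_2) = 75.
Solving the tridiagonal system: M_0 = 73/29, M_1 = 57/29, M_2 = -1023/29, M_3 = 1599/29.

1.9655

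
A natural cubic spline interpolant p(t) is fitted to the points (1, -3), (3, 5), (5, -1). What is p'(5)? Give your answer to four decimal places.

Let M_i = p''(x_i). Step sizes h_i = 2, 2; slopes of the chords Δ_i = (y_(i+1) - y_i)/h_i = 4, -3.
  2·M_0 + 8·M_1 + 2·M_2 = 6(Δ_1 - Δ_0) = -42
Natural end conditions: M_0 = M_2 = 0.
Solving the tridiagonal system: M_0 = 0, M_1 = -21/4, M_2 = 0.
On [3, 5], p'(t) = b_1 + 2c_1·(t - 3) + 3d_1·(t - 3)² with b_1 = Δ_1 - h_1(2M_1 + M_2)/6 = 1/2, c_1 = M_1/2 = -21/8, d_1 = (M_2 - M_1)/(6h_1) = 7/16. So p'(5) = -19/4.

-4.7500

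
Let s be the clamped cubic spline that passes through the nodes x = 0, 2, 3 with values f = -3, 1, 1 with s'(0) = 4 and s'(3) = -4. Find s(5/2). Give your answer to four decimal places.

1.7083

Write M_i for s''(x_i). With h_i = 2, 1 and divided differences Δ_i = 2, 0, the continuity of s' gives the tridiagonal system
  2·M_0 + 6·M_1 + 1·M_2 = 6(Δ_1 - Δ_0) = -12
Clamped end conditions give two more equations: 2h_0·M_0 + h_0·M_1 = 6(Δ_0 - s'(0)) = -12 and h_1·M_1 + 2h_1·M_2 = 6(s'(3) - Δ_1) = -24.
Solving the tridiagonal system: M_0 = -11/3, M_1 = 4/3, M_2 = -38/3.
On [2, 3], s(x) = 1 + 5/3·(x - 2) + 2/3·(x - 2)² - 7/3·(x - 2)³.
With (x - 2) = 1/2: s(5/2) = 41/24.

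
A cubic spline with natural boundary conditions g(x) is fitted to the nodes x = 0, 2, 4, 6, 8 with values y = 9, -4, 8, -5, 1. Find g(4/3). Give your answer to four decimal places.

-2.9339

Let m_i = g''(x_i). Step sizes h_i = 2, 2, 2, 2; slopes of the chords Δ_i = (y_(i+1) - y_i)/h_i = -13/2, 6, -13/2, 3.
  2·m_0 + 8·m_1 + 2·m_2 = 6(Δ_1 - Δ_0) = 75
  2·m_1 + 8·m_2 + 2·m_3 = 6(Δ_2 - Δ_1) = -75
  2·m_2 + 8·m_3 + 2·m_4 = 6(Δ_3 - Δ_2) = 57
Natural end conditions: m_0 = m_4 = 0.
Forward elimination and back-substitution give m_0 = 0, m_1 = 741/56, m_2 = -108/7, m_3 = 615/56, m_4 = 0.
On [0, 2], g(x) = 9 - 611/56·x + 0·x² + 247/224·x³.
With x = 4/3: g(4/3) = -1109/378.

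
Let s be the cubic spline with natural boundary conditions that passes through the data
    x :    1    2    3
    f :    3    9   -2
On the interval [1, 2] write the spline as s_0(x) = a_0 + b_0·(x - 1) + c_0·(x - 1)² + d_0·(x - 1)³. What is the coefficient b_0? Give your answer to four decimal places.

Put σ_i = s'' at the i-th knot. Here h = (1, 1) and Δ = (6, -11), so the interior equations h_(i-1)·σ_(i-1) + 2(h_(i-1)+h_i)·σ_i + h_i·σ_(i+1) = 6(Δ_i − Δ_(i-1)) read
  1·σ_0 + 4·σ_1 + 1·σ_2 = 6(Δ_1 - Δ_0) = -102
Natural end conditions: σ_0 = σ_2 = 0.
Hence σ_0 = 0, σ_1 = -51/2, σ_2 = 0.
On [1, 2], with s_0(x) = a_0 + b_0·(x - 1) + c_0·(x - 1)² + d_0·(x - 1)³: c_0 = σ_0/2 = 0, d_0 = (σ_1 - σ_0)/(6h_0) = -17/4, b_0 = Δ_0 - h_0(2σ_0 + σ_1)/6 = 41/4.

10.2500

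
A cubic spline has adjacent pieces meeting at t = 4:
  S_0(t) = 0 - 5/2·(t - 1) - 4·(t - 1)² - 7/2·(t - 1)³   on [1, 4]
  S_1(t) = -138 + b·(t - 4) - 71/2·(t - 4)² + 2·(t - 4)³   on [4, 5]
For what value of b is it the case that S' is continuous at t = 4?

-121

S_0'(t) = -5/2 - 8·(t - 1) - 21/2·(t - 1)², so S_0'(4) = -121. On the right, S_1'(4) = b, so b = -121.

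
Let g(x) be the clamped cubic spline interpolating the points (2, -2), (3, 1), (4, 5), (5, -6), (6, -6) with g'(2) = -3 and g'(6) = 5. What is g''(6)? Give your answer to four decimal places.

3.5000

With M_i denoting the second derivative at x_i, h_i = 1, 1, 1, 1, and Δ_i = (y_(i+1) − y_i)/h_i = 3, 4, -11, 0:
  1·M_0 + 4·M_1 + 1·M_2 = 6(Δ_1 - Δ_0) = 6
  1·M_1 + 4·M_2 + 1·M_3 = 6(Δ_2 - Δ_1) = -90
  1·M_2 + 4·M_3 + 1·M_4 = 6(Δ_3 - Δ_2) = 66
Clamped end conditions give two more equations: 2h_0·M_0 + h_0·M_1 = 6(Δ_0 - g'(2)) = 36 and h_3·M_3 + 2h_3·M_4 = 6(g'(6) - Δ_3) = 30.
Solving the tridiagonal system: M_0 = 31/2, M_1 = 5, M_2 = -59/2, M_3 = 23, M_4 = 7/2.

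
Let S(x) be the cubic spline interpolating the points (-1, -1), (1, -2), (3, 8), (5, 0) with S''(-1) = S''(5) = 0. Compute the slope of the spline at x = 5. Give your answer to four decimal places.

With M_i denoting the second derivative at x_i, h_i = 2, 2, 2, and Δ_i = (y_(i+1) − y_i)/h_i = -1/2, 5, -4:
  2·M_0 + 8·M_1 + 2·M_2 = 6(Δ_1 - Δ_0) = 33
  2·M_1 + 8·M_2 + 2·M_3 = 6(Δ_2 - Δ_1) = -54
Natural end conditions: M_0 = M_3 = 0.
Solving the tridiagonal system: M_0 = 0, M_1 = 31/5, M_2 = -83/10, M_3 = 0.
On [3, 5], S'(x) = b_2 + 2c_2·(x - 3) + 3d_2·(x - 3)² with b_2 = Δ_2 - h_2(2M_2 + M_3)/6 = 23/15, c_2 = M_2/2 = -83/20, d_2 = (M_3 - M_2)/(6h_2) = 83/120. So S'(5) = -203/30.

-6.7667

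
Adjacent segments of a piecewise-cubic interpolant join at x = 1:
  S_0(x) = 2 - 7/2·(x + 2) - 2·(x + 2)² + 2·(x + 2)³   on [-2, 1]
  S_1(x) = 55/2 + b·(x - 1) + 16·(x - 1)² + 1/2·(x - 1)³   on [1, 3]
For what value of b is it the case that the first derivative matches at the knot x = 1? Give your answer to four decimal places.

S_0'(x) = -7/2 - 4·(x + 2) + 6·(x + 2)², so S_0'(1) = 77/2. On the right, S_1'(1) = b, so b = 77/2.

38.5000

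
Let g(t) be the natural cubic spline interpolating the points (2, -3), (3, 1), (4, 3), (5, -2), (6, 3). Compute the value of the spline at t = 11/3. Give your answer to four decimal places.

Let M_i = g''(x_i). Step sizes h_i = 1, 1, 1, 1; slopes of the chords Δ_i = (y_(i+1) - y_i)/h_i = 4, 2, -5, 5.
  1·M_0 + 4·M_1 + 1·M_2 = 6(Δ_1 - Δ_0) = -12
  1·M_1 + 4·M_2 + 1·M_3 = 6(Δ_2 - Δ_1) = -42
  1·M_2 + 4·M_3 + 1·M_4 = 6(Δ_3 - Δ_2) = 60
Natural end conditions: M_0 = M_4 = 0.
Solving the tridiagonal system: M_0 = 0, M_1 = 6/7, M_2 = -108/7, M_3 = 132/7, M_4 = 0.
On [3, 4], g(t) = 1 + 30/7·(t - 3) + 3/7·(t - 3)² - 19/7·(t - 3)³.
With (t - 3) = 2/3: g(11/3) = 613/189.

3.2434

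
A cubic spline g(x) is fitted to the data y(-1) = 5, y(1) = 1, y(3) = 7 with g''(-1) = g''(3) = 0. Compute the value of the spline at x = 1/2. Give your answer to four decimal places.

With M_i denoting the second derivative at x_i, h_i = 2, 2, and Δ_i = (y_(i+1) − y_i)/h_i = -2, 3:
  2·M_0 + 8·M_1 + 2·M_2 = 6(Δ_1 - Δ_0) = 30
Natural end conditions: M_0 = M_2 = 0.
Hence M_0 = 0, M_1 = 15/4, M_2 = 0.
On [-1, 1], g(x) = 5 - 13/4·(x + 1) + 0·(x + 1)² + 5/16·(x + 1)³.
With (x + 1) = 3/2: g(1/2) = 151/128.

1.1797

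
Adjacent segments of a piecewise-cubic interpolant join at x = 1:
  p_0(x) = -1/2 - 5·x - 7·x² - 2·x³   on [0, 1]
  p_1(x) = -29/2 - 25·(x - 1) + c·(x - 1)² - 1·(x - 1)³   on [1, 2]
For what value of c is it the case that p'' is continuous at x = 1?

p_0''(x) = -14 - 12·x, so p_0''(1) = -26. On the right, p_1''(1) = 2c, so c = -13.

-13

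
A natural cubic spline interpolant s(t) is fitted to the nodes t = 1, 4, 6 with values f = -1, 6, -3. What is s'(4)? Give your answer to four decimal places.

Write M_i for s''(x_i). With h_i = 3, 2 and divided differences Δ_i = 7/3, -9/2, the continuity of s' gives the tridiagonal system
  3·M_0 + 10·M_1 + 2·M_2 = 6(Δ_1 - Δ_0) = -41
Natural end conditions: M_0 = M_2 = 0.
Solving the tridiagonal system: M_0 = 0, M_1 = -41/10, M_2 = 0.
On [4, 6], s'(t) = b_1 + 2c_1·(t - 4) + 3d_1·(t - 4)² with b_1 = Δ_1 - h_1(2M_1 + M_2)/6 = -53/30, c_1 = M_1/2 = -41/20, d_1 = (M_2 - M_1)/(6h_1) = 41/120. So s'(4) = -53/30.

-1.7667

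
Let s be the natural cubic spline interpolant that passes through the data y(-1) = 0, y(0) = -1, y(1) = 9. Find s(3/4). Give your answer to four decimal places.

5.8555

Put σ_i = s'' at the i-th knot. Here h = (1, 1) and Δ = (-1, 10), so the interior equations h_(i-1)·σ_(i-1) + 2(h_(i-1)+h_i)·σ_i + h_i·σ_(i+1) = 6(Δ_i − Δ_(i-1)) read
  1·σ_0 + 4·σ_1 + 1·σ_2 = 6(Δ_1 - Δ_0) = 66
Natural end conditions: σ_0 = σ_2 = 0.
Solving: σ_0 = 0, σ_1 = 33/2, σ_2 = 0.
On [0, 1], s(t) = -1 + 9/2·t + 33/4·t² - 11/4·t³.
With t = 3/4: s(3/4) = 1499/256.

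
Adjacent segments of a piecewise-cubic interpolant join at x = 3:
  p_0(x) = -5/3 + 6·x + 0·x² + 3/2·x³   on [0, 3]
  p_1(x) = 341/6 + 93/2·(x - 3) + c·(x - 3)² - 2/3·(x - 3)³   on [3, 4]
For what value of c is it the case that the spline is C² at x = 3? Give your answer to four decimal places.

p_0''(x) = 0 + 9·x, so p_0''(3) = 27. On the right, p_1''(3) = 2c, so c = 27/2.

13.5000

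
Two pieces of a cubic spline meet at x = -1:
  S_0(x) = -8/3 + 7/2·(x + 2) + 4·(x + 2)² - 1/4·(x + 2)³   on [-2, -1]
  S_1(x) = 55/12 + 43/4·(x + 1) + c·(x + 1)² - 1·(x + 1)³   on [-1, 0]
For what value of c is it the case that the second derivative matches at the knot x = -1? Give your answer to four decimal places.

S_0''(x) = 8 - 3/2·(x + 2), so S_0''(-1) = 13/2. On the right, S_1''(-1) = 2c, so c = 13/4.

3.2500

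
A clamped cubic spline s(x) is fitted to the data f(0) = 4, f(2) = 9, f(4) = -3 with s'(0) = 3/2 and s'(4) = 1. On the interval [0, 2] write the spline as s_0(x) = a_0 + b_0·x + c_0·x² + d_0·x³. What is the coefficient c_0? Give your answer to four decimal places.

3.8750

Write σ_i for s''(x_i). With h_i = 2, 2 and divided differences Δ_i = 5/2, -6, the continuity of s' gives the tridiagonal system
  2·σ_0 + 8·σ_1 + 2·σ_2 = 6(Δ_1 - Δ_0) = -51
Clamped end conditions give two more equations: 2h_0·σ_0 + h_0·σ_1 = 6(Δ_0 - s'(0)) = 6 and h_1·σ_1 + 2h_1·σ_2 = 6(s'(4) - Δ_1) = 42.
Forward elimination and back-substitution give σ_0 = 31/4, σ_1 = -25/2, σ_2 = 67/4.
On [0, 2], with s_0(x) = a_0 + b_0·x + c_0·x² + d_0·x³: c_0 = σ_0/2 = 31/8, d_0 = (σ_1 - σ_0)/(6h_0) = -27/16, b_0 = Δ_0 - h_0(2σ_0 + σ_1)/6 = 3/2.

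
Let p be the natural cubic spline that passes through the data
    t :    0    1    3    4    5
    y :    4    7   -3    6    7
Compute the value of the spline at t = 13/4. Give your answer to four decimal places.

-1.2710

With m_i denoting the second derivative at x_i, h_i = 1, 2, 1, 1, and Δ_i = (y_(i+1) − y_i)/h_i = 3, -5, 9, 1:
  1·m_0 + 6·m_1 + 2·m_2 = 6(Δ_1 - Δ_0) = -48
  2·m_1 + 6·m_2 + 1·m_3 = 6(Δ_2 - Δ_1) = 84
  1·m_2 + 4·m_3 + 1·m_4 = 6(Δ_3 - Δ_2) = -48
Natural end conditions: m_0 = m_4 = 0.
Solving: m_0 = 0, m_1 = -936/61, m_2 = 1344/61, m_3 = -1068/61, m_4 = 0.
On [3, 4], p(t) = -3 + 279/61·(t - 3) + 672/61·(t - 3)² - 402/61·(t - 3)³.
With (t - 3) = 1/4: p(13/4) = -2481/1952.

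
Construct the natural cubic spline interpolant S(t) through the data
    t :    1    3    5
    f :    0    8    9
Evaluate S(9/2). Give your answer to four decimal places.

Let M_i = S''(x_i). Step sizes h_i = 2, 2; slopes of the chords Δ_i = (y_(i+1) - y_i)/h_i = 4, 1/2.
  2·M_0 + 8·M_1 + 2·M_2 = 6(Δ_1 - Δ_0) = -21
Natural end conditions: M_0 = M_2 = 0.
Solving: M_0 = 0, M_1 = -21/8, M_2 = 0.
On [3, 5], S(t) = 8 + 9/4·(t - 3) - 21/16·(t - 3)² + 7/32·(t - 3)³.
With (t - 3) = 3/2: S(9/2) = 2345/256.

9.1602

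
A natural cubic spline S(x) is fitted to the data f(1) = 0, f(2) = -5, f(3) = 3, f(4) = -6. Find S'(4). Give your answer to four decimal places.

Let σ_i = S''(x_i). Step sizes h_i = 1, 1, 1; slopes of the chords Δ_i = (y_(i+1) - y_i)/h_i = -5, 8, -9.
  1·σ_0 + 4·σ_1 + 1·σ_2 = 6(Δ_1 - Δ_0) = 78
  1·σ_1 + 4·σ_2 + 1·σ_3 = 6(Δ_2 - Δ_1) = -102
Natural end conditions: σ_0 = σ_3 = 0.
Solving: σ_0 = 0, σ_1 = 138/5, σ_2 = -162/5, σ_3 = 0.
On [3, 4], S'(x) = b_2 + 2c_2·(x - 3) + 3d_2·(x - 3)² with b_2 = Δ_2 - h_2(2σ_2 + σ_3)/6 = 9/5, c_2 = σ_2/2 = -81/5, d_2 = (σ_3 - σ_2)/(6h_2) = 27/5. So S'(4) = -72/5.

-14.4000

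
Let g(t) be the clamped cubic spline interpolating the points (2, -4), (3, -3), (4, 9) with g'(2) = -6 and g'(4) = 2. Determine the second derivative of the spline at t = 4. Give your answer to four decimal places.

-42.5000

Write m_i for g''(x_i). With h_i = 1, 1 and divided differences Δ_i = 1, 12, the continuity of g' gives the tridiagonal system
  1·m_0 + 4·m_1 + 1·m_2 = 6(Δ_1 - Δ_0) = 66
Clamped end conditions give two more equations: 2h_0·m_0 + h_0·m_1 = 6(Δ_0 - g'(2)) = 42 and h_1·m_1 + 2h_1·m_2 = 6(g'(4) - Δ_1) = -60.
Hence m_0 = 17/2, m_1 = 25, m_2 = -85/2.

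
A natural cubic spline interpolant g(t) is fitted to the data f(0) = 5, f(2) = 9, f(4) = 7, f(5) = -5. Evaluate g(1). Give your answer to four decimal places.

Put m_i = g'' at the i-th knot. Here h = (2, 2, 1) and Δ = (2, -1, -12), so the interior equations h_(i-1)·m_(i-1) + 2(h_(i-1)+h_i)·m_i + h_i·m_(i+1) = 6(Δ_i − Δ_(i-1)) read
  2·m_0 + 8·m_1 + 2·m_2 = 6(Δ_1 - Δ_0) = -18
  2·m_1 + 6·m_2 + 1·m_3 = 6(Δ_2 - Δ_1) = -66
Natural end conditions: m_0 = m_3 = 0.
Hence m_0 = 0, m_1 = 6/11, m_2 = -123/11, m_3 = 0.
On [0, 2], g(t) = 5 + 20/11·t + 0·t² + 1/22·t³.
With t = 1: g(1) = 151/22.

6.8636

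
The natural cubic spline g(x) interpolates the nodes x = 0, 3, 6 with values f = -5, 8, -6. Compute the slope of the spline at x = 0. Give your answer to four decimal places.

6.5833

With M_i denoting the second derivative at x_i, h_i = 3, 3, and Δ_i = (y_(i+1) − y_i)/h_i = 13/3, -14/3:
  3·M_0 + 12·M_1 + 3·M_2 = 6(Δ_1 - Δ_0) = -54
Natural end conditions: M_0 = M_2 = 0.
Solving: M_0 = 0, M_1 = -9/2, M_2 = 0.
On [0, 3], g'(x) = b_0 + 2c_0·x + 3d_0·x² with b_0 = Δ_0 - h_0(2M_0 + M_1)/6 = 79/12, c_0 = M_0/2 = 0, d_0 = (M_1 - M_0)/(6h_0) = -1/4. So g'(0) = 79/12.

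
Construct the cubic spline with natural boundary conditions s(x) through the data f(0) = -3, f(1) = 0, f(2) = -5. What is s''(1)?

-12

Put M_i = s'' at the i-th knot. Here h = (1, 1) and Δ = (3, -5), so the interior equations h_(i-1)·M_(i-1) + 2(h_(i-1)+h_i)·M_i + h_i·M_(i+1) = 6(Δ_i − Δ_(i-1)) read
  1·M_0 + 4·M_1 + 1·M_2 = 6(Δ_1 - Δ_0) = -48
Natural end conditions: M_0 = M_2 = 0.
Solving the tridiagonal system: M_0 = 0, M_1 = -12, M_2 = 0.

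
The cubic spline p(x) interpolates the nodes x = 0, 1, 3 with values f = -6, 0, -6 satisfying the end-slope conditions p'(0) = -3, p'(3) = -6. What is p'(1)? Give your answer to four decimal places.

6.5000

With σ_i denoting the second derivative at x_i, h_i = 1, 2, and Δ_i = (y_(i+1) − y_i)/h_i = 6, -3:
  1·σ_0 + 6·σ_1 + 2·σ_2 = 6(Δ_1 - Δ_0) = -54
Clamped end conditions give two more equations: 2h_0·σ_0 + h_0·σ_1 = 6(Δ_0 - p'(0)) = 54 and h_1·σ_1 + 2h_1·σ_2 = 6(p'(3) - Δ_1) = -18.
Forward elimination and back-substitution give σ_0 = 35, σ_1 = -16, σ_2 = 7/2.
On [1, 3], p'(x) = b_1 + 2c_1·(x - 1) + 3d_1·(x - 1)² with b_1 = Δ_1 - h_1(2σ_1 + σ_2)/6 = 13/2, c_1 = σ_1/2 = -8, d_1 = (σ_2 - σ_1)/(6h_1) = 13/8. So p'(1) = 13/2.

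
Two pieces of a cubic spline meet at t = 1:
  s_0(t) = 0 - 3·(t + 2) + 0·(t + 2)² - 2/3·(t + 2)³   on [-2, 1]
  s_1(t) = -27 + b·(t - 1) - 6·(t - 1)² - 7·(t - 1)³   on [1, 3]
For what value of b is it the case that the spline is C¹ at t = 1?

s_0'(t) = -3 + 0·(t + 2) - 2·(t + 2)², so s_0'(1) = -21. On the right, s_1'(1) = b, so b = -21.

-21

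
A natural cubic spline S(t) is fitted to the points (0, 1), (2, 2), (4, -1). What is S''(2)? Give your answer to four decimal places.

With m_i denoting the second derivative at x_i, h_i = 2, 2, and Δ_i = (y_(i+1) − y_i)/h_i = 1/2, -3/2:
  2·m_0 + 8·m_1 + 2·m_2 = 6(Δ_1 - Δ_0) = -12
Natural end conditions: m_0 = m_2 = 0.
Solving the tridiagonal system: m_0 = 0, m_1 = -3/2, m_2 = 0.

-1.5000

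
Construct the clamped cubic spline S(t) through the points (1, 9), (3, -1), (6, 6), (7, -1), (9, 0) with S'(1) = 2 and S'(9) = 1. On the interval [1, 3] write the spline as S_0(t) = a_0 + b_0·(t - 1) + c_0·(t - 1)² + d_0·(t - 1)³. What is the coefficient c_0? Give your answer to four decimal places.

-8.1140

With m_i denoting the second derivative at x_i, h_i = 2, 3, 1, 2, and Δ_i = (y_(i+1) − y_i)/h_i = -5, 7/3, -7, 1/2:
  2·m_0 + 10·m_1 + 3·m_2 = 6(Δ_1 - Δ_0) = 44
  3·m_1 + 8·m_2 + 1·m_3 = 6(Δ_2 - Δ_1) = -56
  1·m_2 + 6·m_3 + 2·m_4 = 6(Δ_3 - Δ_2) = 45
Clamped end conditions give two more equations: 2h_0·m_0 + h_0·m_1 = 6(Δ_0 - S'(1)) = -42 and h_3·m_3 + 2h_3·m_4 = 6(S'(9) - Δ_3) = 3.
Forward elimination and back-substitution give m_0 = -2207/136, m_1 = 779/68, m_2 = -2591/204, m_3 = 2293/204, m_4 = -1987/408.
On [1, 3], with S_0(t) = a_0 + b_0·(t - 1) + c_0·(t - 1)² + d_0·(t - 1)³: c_0 = m_0/2 = -2207/272, d_0 = (m_1 - m_0)/(6h_0) = 1255/544, b_0 = Δ_0 - h_0(2m_0 + m_1)/6 = 2.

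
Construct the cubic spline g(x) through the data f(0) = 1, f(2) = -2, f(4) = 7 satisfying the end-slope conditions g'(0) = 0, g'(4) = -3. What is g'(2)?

Put m_i = g'' at the i-th knot. Here h = (2, 2) and Δ = (-3/2, 9/2), so the interior equations h_(i-1)·m_(i-1) + 2(h_(i-1)+h_i)·m_i + h_i·m_(i+1) = 6(Δ_i − Δ_(i-1)) read
  2·m_0 + 8·m_1 + 2·m_2 = 6(Δ_1 - Δ_0) = 36
Clamped end conditions give two more equations: 2h_0·m_0 + h_0·m_1 = 6(Δ_0 - g'(0)) = -9 and h_1·m_1 + 2h_1·m_2 = 6(g'(4) - Δ_1) = -45.
Hence m_0 = -15/2, m_1 = 21/2, m_2 = -33/2.
On [2, 4], g'(x) = b_1 + 2c_1·(x - 2) + 3d_1·(x - 2)² with b_1 = Δ_1 - h_1(2m_1 + m_2)/6 = 3, c_1 = m_1/2 = 21/4, d_1 = (m_2 - m_1)/(6h_1) = -9/4. So g'(2) = 3.

3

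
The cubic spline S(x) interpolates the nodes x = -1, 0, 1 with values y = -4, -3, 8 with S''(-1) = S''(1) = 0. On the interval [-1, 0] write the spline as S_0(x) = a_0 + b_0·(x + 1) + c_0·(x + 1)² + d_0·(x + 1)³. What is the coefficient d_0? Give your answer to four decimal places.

Let M_i = S''(x_i). Step sizes h_i = 1, 1; slopes of the chords Δ_i = (y_(i+1) - y_i)/h_i = 1, 11.
  1·M_0 + 4·M_1 + 1·M_2 = 6(Δ_1 - Δ_0) = 60
Natural end conditions: M_0 = M_2 = 0.
Solving the tridiagonal system: M_0 = 0, M_1 = 15, M_2 = 0.
On [-1, 0], with S_0(x) = a_0 + b_0·(x + 1) + c_0·(x + 1)² + d_0·(x + 1)³: c_0 = M_0/2 = 0, d_0 = (M_1 - M_0)/(6h_0) = 5/2, b_0 = Δ_0 - h_0(2M_0 + M_1)/6 = -3/2.

2.5000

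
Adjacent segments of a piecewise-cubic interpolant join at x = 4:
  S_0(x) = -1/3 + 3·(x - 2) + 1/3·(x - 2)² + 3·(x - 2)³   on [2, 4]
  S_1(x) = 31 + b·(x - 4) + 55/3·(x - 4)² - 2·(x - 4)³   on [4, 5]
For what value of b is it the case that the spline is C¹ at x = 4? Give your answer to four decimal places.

S_0'(x) = 3 + 2/3·(x - 2) + 9·(x - 2)², so S_0'(4) = 121/3. On the right, S_1'(4) = b, so b = 121/3.

40.3333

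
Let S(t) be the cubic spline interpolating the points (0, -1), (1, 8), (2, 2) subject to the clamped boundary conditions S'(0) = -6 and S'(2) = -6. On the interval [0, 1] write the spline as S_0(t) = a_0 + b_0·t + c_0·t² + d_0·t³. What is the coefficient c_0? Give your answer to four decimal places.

33.7500

Write M_i for S''(x_i). With h_i = 1, 1 and divided differences Δ_i = 9, -6, the continuity of S' gives the tridiagonal system
  1·M_0 + 4·M_1 + 1·M_2 = 6(Δ_1 - Δ_0) = -90
Clamped end conditions give two more equations: 2h_0·M_0 + h_0·M_1 = 6(Δ_0 - S'(0)) = 90 and h_1·M_1 + 2h_1·M_2 = 6(S'(2) - Δ_1) = 0.
Forward elimination and back-substitution give M_0 = 135/2, M_1 = -45, M_2 = 45/2.
On [0, 1], with S_0(t) = a_0 + b_0·t + c_0·t² + d_0·t³: c_0 = M_0/2 = 135/4, d_0 = (M_1 - M_0)/(6h_0) = -75/4, b_0 = Δ_0 - h_0(2M_0 + M_1)/6 = -6.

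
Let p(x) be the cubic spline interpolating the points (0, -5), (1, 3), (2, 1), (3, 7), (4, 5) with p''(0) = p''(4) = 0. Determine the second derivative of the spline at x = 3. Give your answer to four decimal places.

With M_i denoting the second derivative at x_i, h_i = 1, 1, 1, 1, and Δ_i = (y_(i+1) − y_i)/h_i = 8, -2, 6, -2:
  1·M_0 + 4·M_1 + 1·M_2 = 6(Δ_1 - Δ_0) = -60
  1·M_1 + 4·M_2 + 1·M_3 = 6(Δ_2 - Δ_1) = 48
  1·M_2 + 4·M_3 + 1·M_4 = 6(Δ_3 - Δ_2) = -48
Natural end conditions: M_0 = M_4 = 0.
Solving the tridiagonal system: M_0 = 0, M_1 = -285/14, M_2 = 150/7, M_3 = -243/14, M_4 = 0.

-17.3571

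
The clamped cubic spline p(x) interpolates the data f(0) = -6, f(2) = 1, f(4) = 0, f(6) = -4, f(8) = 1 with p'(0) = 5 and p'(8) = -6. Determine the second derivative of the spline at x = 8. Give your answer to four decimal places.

Write M_i for p''(x_i). With h_i = 2, 2, 2, 2 and divided differences Δ_i = 7/2, -1/2, -2, 5/2, the continuity of p' gives the tridiagonal system
  2·M_0 + 8·M_1 + 2·M_2 = 6(Δ_1 - Δ_0) = -24
  2·M_1 + 8·M_2 + 2·M_3 = 6(Δ_2 - Δ_1) = -9
  2·M_2 + 8·M_3 + 2·M_4 = 6(Δ_3 - Δ_2) = 27
Clamped end conditions give two more equations: 2h_0·M_0 + h_0·M_1 = 6(Δ_0 - p'(0)) = -9 and h_3·M_3 + 2h_3·M_4 = 6(p'(8) - Δ_3) = -51.
Hence M_0 = -139/112, M_1 = -113/56, M_2 = -43/16, M_3 = 463/56, M_4 = -1891/112.

-16.8839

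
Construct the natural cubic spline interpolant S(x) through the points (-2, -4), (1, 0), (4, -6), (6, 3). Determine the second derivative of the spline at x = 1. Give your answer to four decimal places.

Let m_i = S''(x_i). Step sizes h_i = 3, 3, 2; slopes of the chords Δ_i = (y_(i+1) - y_i)/h_i = 4/3, -2, 9/2.
  3·m_0 + 12·m_1 + 3·m_2 = 6(Δ_1 - Δ_0) = -20
  3·m_1 + 10·m_2 + 2·m_3 = 6(Δ_2 - Δ_1) = 39
Natural end conditions: m_0 = m_3 = 0.
Solving: m_0 = 0, m_1 = -317/111, m_2 = 176/37, m_3 = 0.

-2.8559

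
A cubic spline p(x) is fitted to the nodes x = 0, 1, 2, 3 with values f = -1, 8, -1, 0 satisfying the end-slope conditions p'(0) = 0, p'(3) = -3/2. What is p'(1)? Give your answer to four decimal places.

Let m_i = p''(x_i). Step sizes h_i = 1, 1, 1; slopes of the chords Δ_i = (y_(i+1) - y_i)/h_i = 9, -9, 1.
  1·m_0 + 4·m_1 + 1·m_2 = 6(Δ_1 - Δ_0) = -108
  1·m_1 + 4·m_2 + 1·m_3 = 6(Δ_2 - Δ_1) = 60
Clamped end conditions give two more equations: 2h_0·m_0 + h_0·m_1 = 6(Δ_0 - p'(0)) = 54 and h_2·m_2 + 2h_2·m_3 = 6(p'(3) - Δ_2) = -15.
Hence m_0 = 51, m_1 = -48, m_2 = 33, m_3 = -24.
On [1, 2], p'(x) = b_1 + 2c_1·(x - 1) + 3d_1·(x - 1)² with b_1 = Δ_1 - h_1(2m_1 + m_2)/6 = 3/2, c_1 = m_1/2 = -24, d_1 = (m_2 - m_1)/(6h_1) = 27/2. So p'(1) = 3/2.

1.5000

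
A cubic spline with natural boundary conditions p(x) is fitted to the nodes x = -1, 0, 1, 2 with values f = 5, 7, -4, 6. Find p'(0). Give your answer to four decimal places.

With m_i denoting the second derivative at x_i, h_i = 1, 1, 1, and Δ_i = (y_(i+1) − y_i)/h_i = 2, -11, 10:
  1·m_0 + 4·m_1 + 1·m_2 = 6(Δ_1 - Δ_0) = -78
  1·m_1 + 4·m_2 + 1·m_3 = 6(Δ_2 - Δ_1) = 126
Natural end conditions: m_0 = m_3 = 0.
Hence m_0 = 0, m_1 = -146/5, m_2 = 194/5, m_3 = 0.
On [0, 1], p'(x) = b_1 + 2c_1·x + 3d_1·x² with b_1 = Δ_1 - h_1(2m_1 + m_2)/6 = -116/15, c_1 = m_1/2 = -73/5, d_1 = (m_2 - m_1)/(6h_1) = 34/3. So p'(0) = -116/15.

-7.7333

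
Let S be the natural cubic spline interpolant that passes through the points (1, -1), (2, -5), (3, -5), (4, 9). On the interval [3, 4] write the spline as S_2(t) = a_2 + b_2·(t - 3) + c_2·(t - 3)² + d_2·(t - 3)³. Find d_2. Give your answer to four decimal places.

-3.4667

Let σ_i = S''(x_i). Step sizes h_i = 1, 1, 1; slopes of the chords Δ_i = (y_(i+1) - y_i)/h_i = -4, 0, 14.
  1·σ_0 + 4·σ_1 + 1·σ_2 = 6(Δ_1 - Δ_0) = 24
  1·σ_1 + 4·σ_2 + 1·σ_3 = 6(Δ_2 - Δ_1) = 84
Natural end conditions: σ_0 = σ_3 = 0.
Hence σ_0 = 0, σ_1 = 4/5, σ_2 = 104/5, σ_3 = 0.
On [3, 4], with S_2(t) = a_2 + b_2·(t - 3) + c_2·(t - 3)² + d_2·(t - 3)³: c_2 = σ_2/2 = 52/5, d_2 = (σ_3 - σ_2)/(6h_2) = -52/15, b_2 = Δ_2 - h_2(2σ_2 + σ_3)/6 = 106/15.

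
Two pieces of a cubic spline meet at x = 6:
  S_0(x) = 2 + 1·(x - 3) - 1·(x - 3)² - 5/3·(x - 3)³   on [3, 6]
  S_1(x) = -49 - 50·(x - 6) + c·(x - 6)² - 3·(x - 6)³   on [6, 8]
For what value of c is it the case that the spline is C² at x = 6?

S_0''(x) = -2 - 10·(x - 3), so S_0''(6) = -32. On the right, S_1''(6) = 2c, so c = -16.

-16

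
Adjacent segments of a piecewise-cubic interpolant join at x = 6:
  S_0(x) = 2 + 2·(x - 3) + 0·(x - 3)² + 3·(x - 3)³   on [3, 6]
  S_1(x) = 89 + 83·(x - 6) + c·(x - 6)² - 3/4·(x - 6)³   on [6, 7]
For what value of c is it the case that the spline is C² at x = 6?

27

S_0''(x) = 0 + 18·(x - 3), so S_0''(6) = 54. On the right, S_1''(6) = 2c, so c = 27.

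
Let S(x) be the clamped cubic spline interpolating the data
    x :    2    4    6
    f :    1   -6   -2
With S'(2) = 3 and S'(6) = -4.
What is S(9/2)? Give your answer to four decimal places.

-5.2461

With M_i denoting the second derivative at x_i, h_i = 2, 2, and Δ_i = (y_(i+1) − y_i)/h_i = -7/2, 2:
  2·M_0 + 8·M_1 + 2·M_2 = 6(Δ_1 - Δ_0) = 33
Clamped end conditions give two more equations: 2h_0·M_0 + h_0·M_1 = 6(Δ_0 - S'(2)) = -39 and h_1·M_1 + 2h_1·M_2 = 6(S'(6) - Δ_1) = -36.
Solving the tridiagonal system: M_0 = -125/8, M_1 = 47/4, M_2 = -119/8.
On [4, 6], S(x) = -6 - 7/8·(x - 4) + 47/8·(x - 4)² - 71/32·(x - 4)³.
With (x - 4) = 1/2: S(9/2) = -1343/256.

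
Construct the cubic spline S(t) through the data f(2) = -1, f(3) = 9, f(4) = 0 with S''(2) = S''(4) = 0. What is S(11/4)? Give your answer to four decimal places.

Put m_i = S'' at the i-th knot. Here h = (1, 1) and Δ = (10, -9), so the interior equations h_(i-1)·m_(i-1) + 2(h_(i-1)+h_i)·m_i + h_i·m_(i+1) = 6(Δ_i − Δ_(i-1)) read
  1·m_0 + 4·m_1 + 1·m_2 = 6(Δ_1 - Δ_0) = -114
Natural end conditions: m_0 = m_2 = 0.
Hence m_0 = 0, m_1 = -57/2, m_2 = 0.
On [2, 3], S(t) = -1 + 59/4·(t - 2) + 0·(t - 2)² - 19/4·(t - 2)³.
With (t - 2) = 3/4: S(11/4) = 2063/256.

8.0586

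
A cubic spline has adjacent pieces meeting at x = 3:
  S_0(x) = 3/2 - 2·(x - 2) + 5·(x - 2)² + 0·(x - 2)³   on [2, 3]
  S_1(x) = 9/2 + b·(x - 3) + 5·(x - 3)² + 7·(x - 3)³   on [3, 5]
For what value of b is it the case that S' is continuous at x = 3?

8

S_0'(x) = -2 + 10·(x - 2) + 0·(x - 2)², so S_0'(3) = 8. On the right, S_1'(3) = b, so b = 8.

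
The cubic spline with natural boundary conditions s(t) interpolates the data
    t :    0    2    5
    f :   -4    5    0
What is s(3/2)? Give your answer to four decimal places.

Let σ_i = s''(x_i). Step sizes h_i = 2, 3; slopes of the chords Δ_i = (y_(i+1) - y_i)/h_i = 9/2, -5/3.
  2·σ_0 + 10·σ_1 + 3·σ_2 = 6(Δ_1 - Δ_0) = -37
Natural end conditions: σ_0 = σ_2 = 0.
Forward elimination and back-substitution give σ_0 = 0, σ_1 = -37/10, σ_2 = 0.
On [0, 2], s(t) = -4 + 86/15·t + 0·t² - 37/120·t³.
With t = 3/2: s(3/2) = 1139/320.

3.5594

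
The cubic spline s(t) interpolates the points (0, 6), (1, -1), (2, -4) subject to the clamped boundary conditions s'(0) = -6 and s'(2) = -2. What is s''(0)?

-7

With M_i denoting the second derivative at x_i, h_i = 1, 1, and Δ_i = (y_(i+1) − y_i)/h_i = -7, -3:
  1·M_0 + 4·M_1 + 1·M_2 = 6(Δ_1 - Δ_0) = 24
Clamped end conditions give two more equations: 2h_0·M_0 + h_0·M_1 = 6(Δ_0 - s'(0)) = -6 and h_1·M_1 + 2h_1·M_2 = 6(s'(2) - Δ_1) = 6.
Hence M_0 = -7, M_1 = 8, M_2 = -1.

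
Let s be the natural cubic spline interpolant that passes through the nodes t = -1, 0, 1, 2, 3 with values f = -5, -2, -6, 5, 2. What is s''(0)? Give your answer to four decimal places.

-19.1786

Write M_i for s''(x_i). With h_i = 1, 1, 1, 1 and divided differences Δ_i = 3, -4, 11, -3, the continuity of s' gives the tridiagonal system
  1·M_0 + 4·M_1 + 1·M_2 = 6(Δ_1 - Δ_0) = -42
  1·M_1 + 4·M_2 + 1·M_3 = 6(Δ_2 - Δ_1) = 90
  1·M_2 + 4·M_3 + 1·M_4 = 6(Δ_3 - Δ_2) = -84
Natural end conditions: M_0 = M_4 = 0.
Hence M_0 = 0, M_1 = -537/28, M_2 = 243/7, M_3 = -831/28, M_4 = 0.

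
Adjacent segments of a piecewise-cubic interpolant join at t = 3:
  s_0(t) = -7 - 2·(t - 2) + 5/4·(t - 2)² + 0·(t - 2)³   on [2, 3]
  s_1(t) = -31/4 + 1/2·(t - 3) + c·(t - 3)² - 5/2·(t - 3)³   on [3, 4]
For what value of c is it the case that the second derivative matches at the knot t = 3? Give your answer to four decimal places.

s_0''(t) = 5/2 + 0·(t - 2), so s_0''(3) = 5/2. On the right, s_1''(3) = 2c, so c = 5/4.

1.2500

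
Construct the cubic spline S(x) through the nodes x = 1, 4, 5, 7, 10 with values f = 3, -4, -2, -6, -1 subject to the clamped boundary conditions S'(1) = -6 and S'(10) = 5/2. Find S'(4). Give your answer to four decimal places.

1.8939

Let M_i = S''(x_i). Step sizes h_i = 3, 1, 2, 3; slopes of the chords Δ_i = (y_(i+1) - y_i)/h_i = -7/3, 2, -2, 5/3.
  3·M_0 + 8·M_1 + 1·M_2 = 6(Δ_1 - Δ_0) = 26
  1·M_1 + 6·M_2 + 2·M_3 = 6(Δ_2 - Δ_1) = -24
  2·M_2 + 10·M_3 + 3·M_4 = 6(Δ_3 - Δ_2) = 22
Clamped end conditions give two more equations: 2h_0·M_0 + h_0·M_1 = 6(Δ_0 - S'(1)) = 22 and h_3·M_3 + 2h_3·M_4 = 6(S'(10) - Δ_3) = 5.
Hence M_0 = 205/99, M_1 = 316/99, M_2 = -569/99, M_3 = 361/99, M_4 = -98/99.
On [4, 5], S'(x) = b_1 + 2c_1·(x - 4) + 3d_1·(x - 4)² with b_1 = Δ_1 - h_1(2M_1 + M_2)/6 = 125/66, c_1 = M_1/2 = 158/99, d_1 = (M_2 - M_1)/(6h_1) = -295/198. So S'(4) = 125/66.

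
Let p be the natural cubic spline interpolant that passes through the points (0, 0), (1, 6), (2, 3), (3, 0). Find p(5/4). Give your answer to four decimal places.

Write M_i for p''(x_i). With h_i = 1, 1, 1 and divided differences Δ_i = 6, -3, -3, the continuity of p' gives the tridiagonal system
  1·M_0 + 4·M_1 + 1·M_2 = 6(Δ_1 - Δ_0) = -54
  1·M_1 + 4·M_2 + 1·M_3 = 6(Δ_2 - Δ_1) = 0
Natural end conditions: M_0 = M_3 = 0.
Solving: M_0 = 0, M_1 = -72/5, M_2 = 18/5, M_3 = 0.
On [1, 2], p(x) = 6 + 6/5·(x - 1) - 36/5·(x - 1)² + 3·(x - 1)³.
With (x - 1) = 1/4: p(5/4) = 1887/320.

5.8969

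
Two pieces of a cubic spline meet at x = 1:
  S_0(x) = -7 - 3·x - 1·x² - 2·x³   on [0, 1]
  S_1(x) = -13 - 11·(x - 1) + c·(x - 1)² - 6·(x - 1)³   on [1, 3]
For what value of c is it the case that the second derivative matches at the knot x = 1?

S_0''(x) = -2 - 12·x, so S_0''(1) = -14. On the right, S_1''(1) = 2c, so c = -7.

-7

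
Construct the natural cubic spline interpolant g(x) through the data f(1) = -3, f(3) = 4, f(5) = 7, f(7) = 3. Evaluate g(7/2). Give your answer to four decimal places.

Write M_i for g''(x_i). With h_i = 2, 2, 2 and divided differences Δ_i = 7/2, 3/2, -2, the continuity of g' gives the tridiagonal system
  2·M_0 + 8·M_1 + 2·M_2 = 6(Δ_1 - Δ_0) = -12
  2·M_1 + 8·M_2 + 2·M_3 = 6(Δ_2 - Δ_1) = -21
Natural end conditions: M_0 = M_3 = 0.
Solving the tridiagonal system: M_0 = 0, M_1 = -9/10, M_2 = -12/5, M_3 = 0.
On [3, 5], g(x) = 4 + 29/10·(x - 3) - 9/20·(x - 3)² - 1/8·(x - 3)³.
With (x - 3) = 1/2: g(7/2) = 1703/320.

5.3219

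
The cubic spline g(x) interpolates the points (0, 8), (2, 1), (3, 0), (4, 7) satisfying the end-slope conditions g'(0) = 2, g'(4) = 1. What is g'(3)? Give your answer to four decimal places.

5.4773

With m_i denoting the second derivative at x_i, h_i = 2, 1, 1, and Δ_i = (y_(i+1) − y_i)/h_i = -7/2, -1, 7:
  2·m_0 + 6·m_1 + 1·m_2 = 6(Δ_1 - Δ_0) = 15
  1·m_1 + 4·m_2 + 1·m_3 = 6(Δ_2 - Δ_1) = 48
Clamped end conditions give two more equations: 2h_0·m_0 + h_0·m_1 = 6(Δ_0 - g'(0)) = -33 and h_2·m_2 + 2h_2·m_3 = 6(g'(4) - Δ_2) = -36.
Solving: m_0 = -211/22, m_1 = 59/22, m_2 = 199/11, m_3 = -595/22.
On [3, 4], g'(x) = b_2 + 2c_2·(x - 3) + 3d_2·(x - 3)² with b_2 = Δ_2 - h_2(2m_2 + m_3)/6 = 241/44, c_2 = m_2/2 = 199/22, d_2 = (m_3 - m_2)/(6h_2) = -331/44. So g'(3) = 241/44.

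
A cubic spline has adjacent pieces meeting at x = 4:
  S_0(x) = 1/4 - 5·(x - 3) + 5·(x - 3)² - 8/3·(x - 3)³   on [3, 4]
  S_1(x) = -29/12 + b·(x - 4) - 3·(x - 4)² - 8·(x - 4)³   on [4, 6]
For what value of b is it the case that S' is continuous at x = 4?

S_0'(x) = -5 + 10·(x - 3) - 8·(x - 3)², so S_0'(4) = -3. On the right, S_1'(4) = b, so b = -3.

-3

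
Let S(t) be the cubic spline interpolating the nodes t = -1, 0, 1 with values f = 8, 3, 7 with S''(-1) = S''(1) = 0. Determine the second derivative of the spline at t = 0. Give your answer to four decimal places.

13.5000

Put m_i = S'' at the i-th knot. Here h = (1, 1) and Δ = (-5, 4), so the interior equations h_(i-1)·m_(i-1) + 2(h_(i-1)+h_i)·m_i + h_i·m_(i+1) = 6(Δ_i − Δ_(i-1)) read
  1·m_0 + 4·m_1 + 1·m_2 = 6(Δ_1 - Δ_0) = 54
Natural end conditions: m_0 = m_2 = 0.
Forward elimination and back-substitution give m_0 = 0, m_1 = 27/2, m_2 = 0.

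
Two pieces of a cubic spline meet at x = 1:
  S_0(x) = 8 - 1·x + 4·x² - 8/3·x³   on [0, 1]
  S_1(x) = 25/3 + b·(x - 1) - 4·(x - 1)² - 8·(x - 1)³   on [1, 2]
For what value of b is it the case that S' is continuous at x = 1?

S_0'(x) = -1 + 8·x - 8·x², so S_0'(1) = -1. On the right, S_1'(1) = b, so b = -1.

-1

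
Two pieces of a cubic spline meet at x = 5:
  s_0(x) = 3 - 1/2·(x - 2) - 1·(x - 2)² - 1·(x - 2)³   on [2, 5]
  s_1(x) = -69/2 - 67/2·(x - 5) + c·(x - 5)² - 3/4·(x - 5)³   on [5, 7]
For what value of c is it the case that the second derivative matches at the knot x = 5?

s_0''(x) = -2 - 6·(x - 2), so s_0''(5) = -20. On the right, s_1''(5) = 2c, so c = -10.

-10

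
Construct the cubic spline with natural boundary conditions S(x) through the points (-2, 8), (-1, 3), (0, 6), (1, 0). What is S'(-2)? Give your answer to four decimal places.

-7.7333

Write M_i for S''(x_i). With h_i = 1, 1, 1 and divided differences Δ_i = -5, 3, -6, the continuity of S' gives the tridiagonal system
  1·M_0 + 4·M_1 + 1·M_2 = 6(Δ_1 - Δ_0) = 48
  1·M_1 + 4·M_2 + 1·M_3 = 6(Δ_2 - Δ_1) = -54
Natural end conditions: M_0 = M_3 = 0.
Hence M_0 = 0, M_1 = 82/5, M_2 = -88/5, M_3 = 0.
On [-2, -1], S'(x) = b_0 + 2c_0·(x + 2) + 3d_0·(x + 2)² with b_0 = Δ_0 - h_0(2M_0 + M_1)/6 = -116/15, c_0 = M_0/2 = 0, d_0 = (M_1 - M_0)/(6h_0) = 41/15. So S'(-2) = -116/15.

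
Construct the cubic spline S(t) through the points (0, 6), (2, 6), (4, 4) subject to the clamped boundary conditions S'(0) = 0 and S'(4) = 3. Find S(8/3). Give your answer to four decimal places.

With M_i denoting the second derivative at x_i, h_i = 2, 2, and Δ_i = (y_(i+1) − y_i)/h_i = 0, -1:
  2·M_0 + 8·M_1 + 2·M_2 = 6(Δ_1 - Δ_0) = -6
Clamped end conditions give two more equations: 2h_0·M_0 + h_0·M_1 = 6(Δ_0 - S'(0)) = 0 and h_1·M_1 + 2h_1·M_2 = 6(S'(4) - Δ_1) = 24.
Hence M_0 = 3/2, M_1 = -3, M_2 = 15/2.
On [2, 4], S(t) = 6 - 3/2·(t - 2) - 3/2·(t - 2)² + 7/8·(t - 2)³.
With (t - 2) = 2/3: S(8/3) = 124/27.

4.5926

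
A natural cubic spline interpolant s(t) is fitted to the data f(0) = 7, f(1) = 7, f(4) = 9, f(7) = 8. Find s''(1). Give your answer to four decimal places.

0.7586

Put σ_i = s'' at the i-th knot. Here h = (1, 3, 3) and Δ = (0, 2/3, -1/3), so the interior equations h_(i-1)·σ_(i-1) + 2(h_(i-1)+h_i)·σ_i + h_i·σ_(i+1) = 6(Δ_i − Δ_(i-1)) read
  1·σ_0 + 8·σ_1 + 3·σ_2 = 6(Δ_1 - Δ_0) = 4
  3·σ_1 + 12·σ_2 + 3·σ_3 = 6(Δ_2 - Δ_1) = -6
Natural end conditions: σ_0 = σ_3 = 0.
Forward elimination and back-substitution give σ_0 = 0, σ_1 = 22/29, σ_2 = -20/29, σ_3 = 0.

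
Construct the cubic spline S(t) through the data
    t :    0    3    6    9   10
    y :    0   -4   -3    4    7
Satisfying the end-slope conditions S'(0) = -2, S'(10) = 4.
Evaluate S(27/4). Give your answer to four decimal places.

-1.6262

With M_i denoting the second derivative at x_i, h_i = 3, 3, 3, 1, and Δ_i = (y_(i+1) − y_i)/h_i = -4/3, 1/3, 7/3, 3:
  3·M_0 + 12·M_1 + 3·M_2 = 6(Δ_1 - Δ_0) = 10
  3·M_1 + 12·M_2 + 3·M_3 = 6(Δ_2 - Δ_1) = 12
  3·M_2 + 8·M_3 + 1·M_4 = 6(Δ_3 - Δ_2) = 4
Clamped end conditions give two more equations: 2h_0·M_0 + h_0·M_1 = 6(Δ_0 - S'(0)) = 4 and h_3·M_3 + 2h_3·M_4 = 6(S'(10) - Δ_3) = 6.
Solving the tridiagonal system: M_0 = 73/174, M_1 = 43/87, M_2 = 163/174, M_3 = -7/29, M_4 = 181/58.
On [6, 9], S(t) = -3 + 44/29·(t - 6) + 163/348·(t - 6)² - 205/3132·(t - 6)³.
With (t - 6) = 3/4: S(27/4) = -12073/7424.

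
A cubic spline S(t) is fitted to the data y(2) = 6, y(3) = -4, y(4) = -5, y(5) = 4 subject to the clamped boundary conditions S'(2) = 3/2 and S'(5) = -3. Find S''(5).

-47

Put M_i = S'' at the i-th knot. Here h = (1, 1, 1) and Δ = (-10, -1, 9), so the interior equations h_(i-1)·M_(i-1) + 2(h_(i-1)+h_i)·M_i + h_i·M_(i+1) = 6(Δ_i − Δ_(i-1)) read
  1·M_0 + 4·M_1 + 1·M_2 = 6(Δ_1 - Δ_0) = 54
  1·M_1 + 4·M_2 + 1·M_3 = 6(Δ_2 - Δ_1) = 60
Clamped end conditions give two more equations: 2h_0·M_0 + h_0·M_1 = 6(Δ_0 - S'(2)) = -69 and h_2·M_2 + 2h_2·M_3 = 6(S'(5) - Δ_2) = -72.
Hence M_0 = -44, M_1 = 19, M_2 = 22, M_3 = -47.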